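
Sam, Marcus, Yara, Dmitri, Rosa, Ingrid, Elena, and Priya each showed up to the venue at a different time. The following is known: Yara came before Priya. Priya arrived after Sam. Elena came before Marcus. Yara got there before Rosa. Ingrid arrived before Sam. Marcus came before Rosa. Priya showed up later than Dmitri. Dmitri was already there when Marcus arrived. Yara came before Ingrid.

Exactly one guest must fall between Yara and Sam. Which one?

Tracing the constraints gives Yara → Ingrid → Sam, so Ingrid sits after Yara and before Sam.
No other guest is forced both after Yara and before Sam.

Ingrid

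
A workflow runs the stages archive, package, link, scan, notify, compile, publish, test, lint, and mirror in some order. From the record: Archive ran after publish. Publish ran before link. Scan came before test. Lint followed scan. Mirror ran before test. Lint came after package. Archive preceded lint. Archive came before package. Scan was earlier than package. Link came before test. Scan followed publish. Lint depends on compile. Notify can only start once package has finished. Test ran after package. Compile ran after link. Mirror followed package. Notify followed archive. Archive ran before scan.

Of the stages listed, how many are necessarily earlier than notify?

Directly stated before notify: archive and package.
Publish reaches notify via publish → archive → notify.
Scan reaches notify via scan → package → notify.
That's archive, package, publish, and scan — 4 in all.

4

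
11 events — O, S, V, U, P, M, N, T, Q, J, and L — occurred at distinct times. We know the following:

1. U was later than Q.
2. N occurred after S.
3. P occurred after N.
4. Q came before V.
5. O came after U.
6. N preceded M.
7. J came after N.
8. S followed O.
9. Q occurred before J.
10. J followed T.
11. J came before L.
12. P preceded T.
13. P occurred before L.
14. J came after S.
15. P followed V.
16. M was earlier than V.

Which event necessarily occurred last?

L

Every other event has a chain of constraints placing it before L, so L is last.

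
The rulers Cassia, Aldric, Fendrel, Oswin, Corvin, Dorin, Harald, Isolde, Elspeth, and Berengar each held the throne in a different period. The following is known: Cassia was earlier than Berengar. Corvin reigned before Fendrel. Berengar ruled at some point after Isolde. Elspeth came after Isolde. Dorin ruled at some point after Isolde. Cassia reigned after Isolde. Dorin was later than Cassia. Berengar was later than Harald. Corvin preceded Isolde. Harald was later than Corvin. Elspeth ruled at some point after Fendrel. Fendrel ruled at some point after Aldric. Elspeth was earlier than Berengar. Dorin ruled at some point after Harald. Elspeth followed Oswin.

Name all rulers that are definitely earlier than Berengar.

Directly stated before Berengar: Cassia, Elspeth, Harald, and Isolde.
Aldric reaches Berengar via Aldric → Fendrel → Elspeth → Berengar.
Corvin reaches Berengar via Corvin → Isolde → Berengar.
Fendrel reaches Berengar via Fendrel → Elspeth → Berengar.
Likewise Oswin reaches Berengar by chaining the stated constraints.
No chain forces Dorin ahead of Berengar.

Aldric, Cassia, Corvin, Elspeth, Fendrel, Harald, Isolde, Oswin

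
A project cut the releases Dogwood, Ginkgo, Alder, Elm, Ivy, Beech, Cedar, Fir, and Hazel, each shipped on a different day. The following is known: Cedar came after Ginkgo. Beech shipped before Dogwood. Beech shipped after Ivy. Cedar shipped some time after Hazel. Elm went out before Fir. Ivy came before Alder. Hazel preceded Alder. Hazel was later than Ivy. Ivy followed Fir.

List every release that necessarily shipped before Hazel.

Elm, Fir, Ivy

Directly stated before Hazel: Ivy.
Elm reaches Hazel via Elm → Fir → Ivy → Hazel.
Fir reaches Hazel via Fir → Ivy → Hazel.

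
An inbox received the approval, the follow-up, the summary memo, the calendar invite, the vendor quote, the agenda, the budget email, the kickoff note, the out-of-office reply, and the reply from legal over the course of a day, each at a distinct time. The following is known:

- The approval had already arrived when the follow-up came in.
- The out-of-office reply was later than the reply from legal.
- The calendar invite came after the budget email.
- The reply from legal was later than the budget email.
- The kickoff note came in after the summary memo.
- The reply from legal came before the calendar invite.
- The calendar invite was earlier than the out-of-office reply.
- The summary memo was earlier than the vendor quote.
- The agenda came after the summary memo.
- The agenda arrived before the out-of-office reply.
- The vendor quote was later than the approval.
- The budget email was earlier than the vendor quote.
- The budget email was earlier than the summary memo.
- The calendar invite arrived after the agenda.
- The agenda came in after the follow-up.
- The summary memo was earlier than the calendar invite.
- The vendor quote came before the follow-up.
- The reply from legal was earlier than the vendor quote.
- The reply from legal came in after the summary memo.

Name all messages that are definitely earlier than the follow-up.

the approval, the budget email, the reply from legal, the summary memo, the vendor quote

Directly stated before the follow-up: the approval and the vendor quote.
The budget email reaches the follow-up via the budget email → the vendor quote → the follow-up.
The reply from legal reaches the follow-up via the reply from legal → the vendor quote → the follow-up.
The summary memo reaches the follow-up via the summary memo → the vendor quote → the follow-up.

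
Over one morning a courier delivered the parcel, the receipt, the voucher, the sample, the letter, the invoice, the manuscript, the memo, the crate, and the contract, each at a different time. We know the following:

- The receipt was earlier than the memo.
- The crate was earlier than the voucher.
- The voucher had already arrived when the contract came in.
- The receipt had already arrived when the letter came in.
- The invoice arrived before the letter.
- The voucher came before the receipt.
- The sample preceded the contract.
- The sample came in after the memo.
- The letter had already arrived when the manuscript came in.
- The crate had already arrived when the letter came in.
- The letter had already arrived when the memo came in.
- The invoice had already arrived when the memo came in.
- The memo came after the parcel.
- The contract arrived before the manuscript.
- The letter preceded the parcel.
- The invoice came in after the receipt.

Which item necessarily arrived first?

The crate has a chain of constraints placing it before every other item, so the crate must be first.

the crate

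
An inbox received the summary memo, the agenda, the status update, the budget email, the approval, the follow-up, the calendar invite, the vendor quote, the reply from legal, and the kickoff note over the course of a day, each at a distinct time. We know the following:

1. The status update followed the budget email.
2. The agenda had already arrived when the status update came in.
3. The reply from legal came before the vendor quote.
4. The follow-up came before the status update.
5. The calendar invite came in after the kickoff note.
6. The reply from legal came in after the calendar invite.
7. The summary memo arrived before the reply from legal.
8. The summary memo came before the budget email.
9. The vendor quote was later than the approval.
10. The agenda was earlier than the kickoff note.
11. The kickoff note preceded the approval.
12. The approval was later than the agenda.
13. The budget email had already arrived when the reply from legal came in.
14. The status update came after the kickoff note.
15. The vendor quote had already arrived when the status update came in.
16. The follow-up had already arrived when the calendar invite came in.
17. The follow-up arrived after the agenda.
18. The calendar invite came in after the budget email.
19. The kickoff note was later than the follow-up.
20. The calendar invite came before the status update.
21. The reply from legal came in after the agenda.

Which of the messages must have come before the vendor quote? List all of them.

Directly stated before the vendor quote: the approval and the reply from legal.
The agenda reaches the vendor quote via the agenda → the approval → the vendor quote.
The budget email reaches the vendor quote via the budget email → the reply from legal → the vendor quote.
The calendar invite reaches the vendor quote via the calendar invite → the reply from legal → the vendor quote.
Likewise the follow-up, the kickoff note, and the summary memo each reach the vendor quote by chaining the stated constraints.
No chain forces the status update ahead of the vendor quote.

the agenda, the approval, the budget email, the calendar invite, the follow-up, the kickoff note, the reply from legal, the summary memo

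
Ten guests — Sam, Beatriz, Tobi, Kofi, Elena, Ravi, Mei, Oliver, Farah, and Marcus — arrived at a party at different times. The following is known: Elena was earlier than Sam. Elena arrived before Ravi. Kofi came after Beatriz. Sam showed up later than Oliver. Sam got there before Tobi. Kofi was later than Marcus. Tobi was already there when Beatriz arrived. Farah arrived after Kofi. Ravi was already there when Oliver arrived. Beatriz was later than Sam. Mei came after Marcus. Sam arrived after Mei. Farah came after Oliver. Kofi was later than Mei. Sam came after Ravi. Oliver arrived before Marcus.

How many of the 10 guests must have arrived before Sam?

5

Directly stated before Sam: Elena, Mei, Oliver, and Ravi.
Marcus reaches Sam via Marcus → Mei → Sam.
No chain forces Farah (or any of the others) ahead of Sam.
That's Elena, Marcus, Mei, Oliver, and Ravi — 5 in all.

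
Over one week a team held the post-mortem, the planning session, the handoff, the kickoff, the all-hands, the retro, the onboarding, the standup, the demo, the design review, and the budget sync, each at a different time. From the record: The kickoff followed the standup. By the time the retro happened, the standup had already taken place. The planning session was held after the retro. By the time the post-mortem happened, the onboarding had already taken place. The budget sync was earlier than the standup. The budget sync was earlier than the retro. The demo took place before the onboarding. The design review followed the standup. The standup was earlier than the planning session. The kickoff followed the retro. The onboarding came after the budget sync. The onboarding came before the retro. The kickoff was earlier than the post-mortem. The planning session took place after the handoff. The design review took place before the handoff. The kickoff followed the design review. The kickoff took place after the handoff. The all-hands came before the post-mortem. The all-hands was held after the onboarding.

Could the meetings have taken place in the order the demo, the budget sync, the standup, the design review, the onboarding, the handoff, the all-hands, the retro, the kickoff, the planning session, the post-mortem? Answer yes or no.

yes

Check each stated constraint against the proposed order — e.g. the onboarding is ahead of the post-mortem; the standup is ahead of the planning session. Every pair is in the required order; nothing is violated.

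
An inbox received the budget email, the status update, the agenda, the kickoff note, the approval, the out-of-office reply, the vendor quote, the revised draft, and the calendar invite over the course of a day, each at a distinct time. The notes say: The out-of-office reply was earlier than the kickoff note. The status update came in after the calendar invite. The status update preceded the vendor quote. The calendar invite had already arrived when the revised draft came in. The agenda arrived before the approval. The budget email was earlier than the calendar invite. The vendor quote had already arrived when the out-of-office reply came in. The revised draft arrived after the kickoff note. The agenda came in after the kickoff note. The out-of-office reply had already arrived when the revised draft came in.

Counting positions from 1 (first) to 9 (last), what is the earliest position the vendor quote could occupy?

4

The budget email, the calendar invite, and the status update must all come before the vendor quote — 3 forced predecessors.
Nothing else is forced ahead of the vendor quote, so its earliest slot is position 3 + 1 = 4.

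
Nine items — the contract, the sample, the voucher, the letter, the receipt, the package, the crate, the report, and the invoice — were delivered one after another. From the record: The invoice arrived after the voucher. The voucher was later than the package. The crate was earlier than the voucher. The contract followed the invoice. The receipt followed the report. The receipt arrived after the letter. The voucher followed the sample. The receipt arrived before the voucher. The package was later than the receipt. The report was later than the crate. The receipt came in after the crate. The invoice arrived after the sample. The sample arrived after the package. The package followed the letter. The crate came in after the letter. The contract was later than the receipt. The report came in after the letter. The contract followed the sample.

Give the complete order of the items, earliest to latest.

The constraints fix every adjacent pair, so only one ordering works:
the letter → the crate → the report → the receipt → the package → the sample → the voucher → the invoice → the contract.

the letter, the crate, the report, the receipt, the package, the sample, the voucher, the invoice, the contract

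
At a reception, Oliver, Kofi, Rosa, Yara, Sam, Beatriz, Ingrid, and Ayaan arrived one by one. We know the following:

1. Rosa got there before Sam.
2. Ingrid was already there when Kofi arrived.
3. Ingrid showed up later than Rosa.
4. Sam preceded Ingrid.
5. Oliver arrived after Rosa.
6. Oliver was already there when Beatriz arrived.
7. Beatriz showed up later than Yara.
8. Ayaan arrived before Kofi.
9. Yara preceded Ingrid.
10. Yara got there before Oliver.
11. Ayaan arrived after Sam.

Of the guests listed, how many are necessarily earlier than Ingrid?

3

Directly stated before Ingrid: Rosa, Sam, and Yara.
No chain forces Oliver (or any of the others) ahead of Ingrid.
That's Rosa, Sam, and Yara — 3 in all.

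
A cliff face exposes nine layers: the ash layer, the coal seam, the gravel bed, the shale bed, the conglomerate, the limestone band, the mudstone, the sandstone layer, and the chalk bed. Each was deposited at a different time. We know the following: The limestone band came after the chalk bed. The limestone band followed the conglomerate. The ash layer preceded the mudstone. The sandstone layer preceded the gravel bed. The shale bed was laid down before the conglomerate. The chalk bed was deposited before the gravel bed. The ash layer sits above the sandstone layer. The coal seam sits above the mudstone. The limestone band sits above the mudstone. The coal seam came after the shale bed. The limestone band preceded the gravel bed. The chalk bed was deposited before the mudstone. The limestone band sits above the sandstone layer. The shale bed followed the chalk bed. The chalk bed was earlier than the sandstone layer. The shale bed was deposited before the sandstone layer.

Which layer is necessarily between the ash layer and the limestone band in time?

Tracing the constraints gives the ash layer → the mudstone → the limestone band, so the mudstone sits after the ash layer and before the limestone band.
No other layer is forced both after the ash layer and before the limestone band.

the mudstone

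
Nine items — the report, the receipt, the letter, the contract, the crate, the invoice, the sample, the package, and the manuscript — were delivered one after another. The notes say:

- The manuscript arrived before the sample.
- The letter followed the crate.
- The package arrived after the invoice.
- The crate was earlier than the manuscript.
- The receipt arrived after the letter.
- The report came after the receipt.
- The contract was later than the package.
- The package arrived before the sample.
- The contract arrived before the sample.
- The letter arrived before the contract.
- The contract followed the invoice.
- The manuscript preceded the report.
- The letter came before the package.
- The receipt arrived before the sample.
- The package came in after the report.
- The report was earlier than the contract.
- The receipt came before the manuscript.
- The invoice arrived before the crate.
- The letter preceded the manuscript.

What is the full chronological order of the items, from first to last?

the invoice, the crate, the letter, the receipt, the manuscript, the report, the package, the contract, the sample

The constraints fix every adjacent pair, so only one ordering works:
the invoice → the crate → the letter → the receipt → the manuscript → the report → the package → the contract → the sample.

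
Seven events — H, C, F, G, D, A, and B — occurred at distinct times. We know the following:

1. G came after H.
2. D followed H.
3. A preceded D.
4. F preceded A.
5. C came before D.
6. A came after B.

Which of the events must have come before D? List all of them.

A, B, C, F, H

Directly stated before D: A, C, and H.
B reaches D via B → A → D.
F reaches D via F → A → D.
No chain forces G ahead of D.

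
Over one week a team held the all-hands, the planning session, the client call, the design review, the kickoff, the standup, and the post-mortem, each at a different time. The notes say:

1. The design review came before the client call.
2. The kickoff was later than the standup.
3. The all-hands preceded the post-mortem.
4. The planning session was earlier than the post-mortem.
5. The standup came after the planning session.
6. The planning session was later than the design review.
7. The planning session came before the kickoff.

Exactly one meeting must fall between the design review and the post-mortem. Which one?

the planning session

Tracing the constraints gives the design review → the planning session → the post-mortem, so the planning session sits after the design review and before the post-mortem.
No other meeting is forced both after the design review and before the post-mortem.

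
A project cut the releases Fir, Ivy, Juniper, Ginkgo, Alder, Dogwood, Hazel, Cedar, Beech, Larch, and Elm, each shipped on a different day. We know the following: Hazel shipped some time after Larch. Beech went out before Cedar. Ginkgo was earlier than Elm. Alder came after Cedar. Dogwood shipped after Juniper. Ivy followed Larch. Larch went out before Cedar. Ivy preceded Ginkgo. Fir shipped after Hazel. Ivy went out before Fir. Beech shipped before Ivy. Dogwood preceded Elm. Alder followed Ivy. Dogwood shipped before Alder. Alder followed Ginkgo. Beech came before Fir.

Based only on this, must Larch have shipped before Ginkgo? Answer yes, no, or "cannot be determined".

Chain the constraints: Larch → Ivy → Ginkgo. Each link is directly stated, so Larch comes before Ginkgo.

yes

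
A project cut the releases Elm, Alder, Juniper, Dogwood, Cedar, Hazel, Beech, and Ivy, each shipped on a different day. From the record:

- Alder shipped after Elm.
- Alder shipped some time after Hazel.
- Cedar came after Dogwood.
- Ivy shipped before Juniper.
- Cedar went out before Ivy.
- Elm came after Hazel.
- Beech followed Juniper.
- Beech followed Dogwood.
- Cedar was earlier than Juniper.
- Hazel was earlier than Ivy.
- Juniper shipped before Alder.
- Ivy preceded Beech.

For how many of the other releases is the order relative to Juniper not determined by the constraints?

1

Forced before Juniper: Cedar, Dogwood, Hazel, and Ivy; forced after Juniper: Alder and Beech.
That leaves Elm with no forced order relative to Juniper — 1.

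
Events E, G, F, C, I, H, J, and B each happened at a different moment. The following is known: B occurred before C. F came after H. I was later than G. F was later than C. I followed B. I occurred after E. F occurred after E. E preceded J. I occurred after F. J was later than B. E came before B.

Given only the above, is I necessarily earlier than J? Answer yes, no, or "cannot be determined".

No chain of stated constraints runs from I to J, and none runs from J to I either.
So the relative order of I and J is not fixed by the given facts.

cannot be determined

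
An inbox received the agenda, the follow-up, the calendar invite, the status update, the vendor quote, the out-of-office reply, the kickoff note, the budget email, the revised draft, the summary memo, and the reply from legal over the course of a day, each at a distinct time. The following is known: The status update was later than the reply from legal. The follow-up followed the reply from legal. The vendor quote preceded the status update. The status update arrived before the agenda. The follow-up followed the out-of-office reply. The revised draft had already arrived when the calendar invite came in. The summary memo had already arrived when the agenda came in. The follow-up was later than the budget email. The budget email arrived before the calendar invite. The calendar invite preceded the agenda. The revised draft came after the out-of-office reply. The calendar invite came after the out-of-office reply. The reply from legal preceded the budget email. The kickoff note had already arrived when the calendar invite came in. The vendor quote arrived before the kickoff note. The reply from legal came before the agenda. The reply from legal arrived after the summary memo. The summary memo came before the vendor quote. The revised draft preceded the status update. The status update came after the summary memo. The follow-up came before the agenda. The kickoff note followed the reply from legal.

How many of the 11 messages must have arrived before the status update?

Directly stated before the status update: the reply from legal, the revised draft, the summary memo, and the vendor quote.
The out-of-office reply reaches the status update via the out-of-office reply → the revised draft → the status update.
No chain forces the follow-up (or any of the others) ahead of the status update.
That's the out-of-office reply, the reply from legal, the revised draft, the summary memo, and the vendor quote — 5 in all.

5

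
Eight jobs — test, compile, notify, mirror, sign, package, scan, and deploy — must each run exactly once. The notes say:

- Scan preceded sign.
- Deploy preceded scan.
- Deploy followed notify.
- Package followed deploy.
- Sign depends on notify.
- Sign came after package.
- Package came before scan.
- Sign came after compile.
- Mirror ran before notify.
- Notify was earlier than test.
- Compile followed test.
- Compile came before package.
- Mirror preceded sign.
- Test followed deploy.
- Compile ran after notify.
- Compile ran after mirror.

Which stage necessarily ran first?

Mirror has a chain of constraints placing it before every other stage, so mirror must be first.

mirror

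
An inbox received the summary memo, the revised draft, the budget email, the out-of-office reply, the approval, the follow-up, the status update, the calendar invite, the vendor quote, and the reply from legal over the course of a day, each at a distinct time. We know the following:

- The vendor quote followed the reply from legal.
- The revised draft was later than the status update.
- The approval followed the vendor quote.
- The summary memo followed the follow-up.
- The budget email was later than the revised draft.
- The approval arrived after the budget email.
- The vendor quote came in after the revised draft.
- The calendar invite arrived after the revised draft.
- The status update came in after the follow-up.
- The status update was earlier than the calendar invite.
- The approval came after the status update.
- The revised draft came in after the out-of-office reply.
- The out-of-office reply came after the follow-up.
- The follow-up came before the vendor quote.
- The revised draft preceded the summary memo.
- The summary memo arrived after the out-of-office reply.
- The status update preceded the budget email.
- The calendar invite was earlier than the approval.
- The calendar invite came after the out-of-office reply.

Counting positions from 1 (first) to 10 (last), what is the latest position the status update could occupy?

The status update must come before the approval, the budget email, the calendar invite, the revised draft, the summary memo, and the vendor quote — 6 messages forced after it.
Everything else can be placed before the status update in some valid order, so the status update can sit as late as position 10 − 6 = 4.

4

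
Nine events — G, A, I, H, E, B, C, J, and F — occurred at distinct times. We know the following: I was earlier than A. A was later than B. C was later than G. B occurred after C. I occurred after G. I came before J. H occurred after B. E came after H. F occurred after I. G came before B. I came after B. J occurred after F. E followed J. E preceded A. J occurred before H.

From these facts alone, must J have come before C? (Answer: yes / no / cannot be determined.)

no

Tracing the constraints gives C → B → I → J, so C must come before J.
That means J cannot be before C.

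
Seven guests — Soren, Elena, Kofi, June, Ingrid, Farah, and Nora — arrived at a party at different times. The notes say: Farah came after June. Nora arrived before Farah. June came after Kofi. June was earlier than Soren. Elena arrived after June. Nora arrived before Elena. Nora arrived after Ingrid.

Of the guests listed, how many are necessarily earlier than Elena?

4

Directly stated before Elena: June and Nora.
Ingrid reaches Elena via Ingrid → Nora → Elena.
Kofi reaches Elena via Kofi → June → Elena.
No chain forces Farah (or any of the others) ahead of Elena.
That's Ingrid, June, Kofi, and Nora — 4 in all.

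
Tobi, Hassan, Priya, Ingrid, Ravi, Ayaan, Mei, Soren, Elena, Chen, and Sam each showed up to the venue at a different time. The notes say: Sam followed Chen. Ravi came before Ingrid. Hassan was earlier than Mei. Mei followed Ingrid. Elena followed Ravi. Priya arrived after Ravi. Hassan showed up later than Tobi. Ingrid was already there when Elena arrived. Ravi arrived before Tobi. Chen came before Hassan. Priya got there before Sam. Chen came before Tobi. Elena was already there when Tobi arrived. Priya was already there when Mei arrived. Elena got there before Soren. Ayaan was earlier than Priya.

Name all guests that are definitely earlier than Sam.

Ayaan, Chen, Priya, Ravi

Directly stated before Sam: Chen and Priya.
Ayaan reaches Sam via Ayaan → Priya → Sam.
Ravi reaches Sam via Ravi → Priya → Sam.
No chain forces Soren (or any of the others) ahead of Sam.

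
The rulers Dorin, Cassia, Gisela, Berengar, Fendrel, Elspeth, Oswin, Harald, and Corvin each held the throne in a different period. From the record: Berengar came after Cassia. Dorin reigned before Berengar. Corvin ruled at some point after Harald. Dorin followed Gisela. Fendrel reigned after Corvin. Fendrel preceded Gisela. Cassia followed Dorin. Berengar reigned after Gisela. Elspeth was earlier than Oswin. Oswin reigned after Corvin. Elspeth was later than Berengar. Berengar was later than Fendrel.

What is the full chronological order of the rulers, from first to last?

The constraints fix every adjacent pair, so only one ordering works:
Harald → Corvin → Fendrel → Gisela → Dorin → Cassia → Berengar → Elspeth → Oswin.

Harald, Corvin, Fendrel, Gisela, Dorin, Cassia, Berengar, Elspeth, Oswin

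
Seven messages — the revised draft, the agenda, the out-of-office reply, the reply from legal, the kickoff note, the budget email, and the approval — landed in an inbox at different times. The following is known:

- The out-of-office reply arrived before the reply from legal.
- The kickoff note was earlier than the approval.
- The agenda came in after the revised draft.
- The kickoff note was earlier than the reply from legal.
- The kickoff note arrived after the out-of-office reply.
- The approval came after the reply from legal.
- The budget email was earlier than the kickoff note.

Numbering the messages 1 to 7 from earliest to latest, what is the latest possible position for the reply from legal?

The reply from legal must come before the approval — 1 message forced after it.
Everything else can be placed before the reply from legal in some valid order, so the reply from legal can sit as late as position 7 − 1 = 6.

6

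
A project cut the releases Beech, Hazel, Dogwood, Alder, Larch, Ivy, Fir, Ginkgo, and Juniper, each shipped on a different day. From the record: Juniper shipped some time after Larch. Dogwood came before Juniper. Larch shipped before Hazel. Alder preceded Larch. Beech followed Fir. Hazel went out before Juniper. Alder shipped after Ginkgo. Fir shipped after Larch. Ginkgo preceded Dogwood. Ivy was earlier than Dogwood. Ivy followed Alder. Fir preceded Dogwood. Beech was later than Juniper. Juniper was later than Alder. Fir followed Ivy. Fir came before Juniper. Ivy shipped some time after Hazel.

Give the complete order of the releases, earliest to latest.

Ginkgo, Alder, Larch, Hazel, Ivy, Fir, Dogwood, Juniper, Beech

The constraints fix every adjacent pair, so only one ordering works:
Ginkgo → Alder → Larch → Hazel → Ivy → Fir → Dogwood → Juniper → Beech.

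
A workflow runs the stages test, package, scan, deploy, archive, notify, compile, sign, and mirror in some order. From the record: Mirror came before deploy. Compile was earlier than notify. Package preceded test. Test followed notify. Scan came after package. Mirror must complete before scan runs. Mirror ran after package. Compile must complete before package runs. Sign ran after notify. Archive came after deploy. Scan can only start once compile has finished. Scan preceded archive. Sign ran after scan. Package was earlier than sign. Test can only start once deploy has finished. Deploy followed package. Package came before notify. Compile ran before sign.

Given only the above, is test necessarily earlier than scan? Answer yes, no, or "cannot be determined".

cannot be determined

No chain of stated constraints runs from test to scan, and none runs from scan to test either.
So the relative order of test and scan is not fixed by the given facts.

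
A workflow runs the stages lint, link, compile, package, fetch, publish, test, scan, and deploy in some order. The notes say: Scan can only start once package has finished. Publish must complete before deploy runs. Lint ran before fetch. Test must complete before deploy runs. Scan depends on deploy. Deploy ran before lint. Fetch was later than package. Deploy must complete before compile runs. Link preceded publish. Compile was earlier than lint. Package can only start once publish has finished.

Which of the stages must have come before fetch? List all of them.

compile, deploy, link, lint, package, publish, test

Directly stated before fetch: lint and package.
Compile reaches fetch via compile → lint → fetch.
Deploy reaches fetch via deploy → lint → fetch.
Link reaches fetch via link → publish → package → fetch.
Likewise publish and test each reach fetch by chaining the stated constraints.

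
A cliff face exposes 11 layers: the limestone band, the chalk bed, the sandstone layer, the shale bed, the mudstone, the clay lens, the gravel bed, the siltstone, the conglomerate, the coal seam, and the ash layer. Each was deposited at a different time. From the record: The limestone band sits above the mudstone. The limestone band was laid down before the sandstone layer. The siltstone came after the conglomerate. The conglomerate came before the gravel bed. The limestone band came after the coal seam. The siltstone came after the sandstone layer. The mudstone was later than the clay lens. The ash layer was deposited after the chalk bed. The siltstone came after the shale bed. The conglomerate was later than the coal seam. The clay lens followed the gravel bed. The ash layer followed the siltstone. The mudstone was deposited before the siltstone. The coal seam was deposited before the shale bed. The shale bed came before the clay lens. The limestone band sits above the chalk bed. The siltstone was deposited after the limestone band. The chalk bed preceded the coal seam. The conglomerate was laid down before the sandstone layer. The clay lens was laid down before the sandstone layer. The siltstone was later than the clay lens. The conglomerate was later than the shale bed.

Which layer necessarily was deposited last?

Every other layer has a chain of constraints placing it before the ash layer, so the ash layer is last.

the ash layer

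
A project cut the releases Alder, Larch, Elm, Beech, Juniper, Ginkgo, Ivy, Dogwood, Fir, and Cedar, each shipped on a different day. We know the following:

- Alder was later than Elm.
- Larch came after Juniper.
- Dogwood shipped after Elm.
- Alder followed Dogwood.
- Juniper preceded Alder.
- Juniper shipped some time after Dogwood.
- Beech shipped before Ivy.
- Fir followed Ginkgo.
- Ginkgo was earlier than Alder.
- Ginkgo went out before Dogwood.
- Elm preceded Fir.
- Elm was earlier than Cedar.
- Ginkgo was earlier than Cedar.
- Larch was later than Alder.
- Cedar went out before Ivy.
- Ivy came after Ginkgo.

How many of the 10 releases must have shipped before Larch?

Directly stated before Larch: Alder and Juniper.
Dogwood reaches Larch via Dogwood → Juniper → Larch.
Elm reaches Larch via Elm → Alder → Larch.
Ginkgo reaches Larch via Ginkgo → Alder → Larch.
No chain forces Beech (or any of the others) ahead of Larch.
That's Alder, Dogwood, Elm, Ginkgo, and Juniper — 5 in all.

5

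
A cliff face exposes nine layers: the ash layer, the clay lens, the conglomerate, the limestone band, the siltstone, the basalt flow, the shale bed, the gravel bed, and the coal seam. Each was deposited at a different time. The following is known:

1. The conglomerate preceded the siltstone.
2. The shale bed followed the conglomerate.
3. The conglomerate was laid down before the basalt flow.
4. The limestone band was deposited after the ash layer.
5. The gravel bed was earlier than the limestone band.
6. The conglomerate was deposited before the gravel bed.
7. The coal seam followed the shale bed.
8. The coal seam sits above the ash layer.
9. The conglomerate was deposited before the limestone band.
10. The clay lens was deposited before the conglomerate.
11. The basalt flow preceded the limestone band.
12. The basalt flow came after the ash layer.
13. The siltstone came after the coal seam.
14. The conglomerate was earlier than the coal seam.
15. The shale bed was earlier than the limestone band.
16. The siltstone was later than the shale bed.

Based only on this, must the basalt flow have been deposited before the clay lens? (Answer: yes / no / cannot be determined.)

no

Tracing the constraints gives the clay lens → the conglomerate → the basalt flow, so the clay lens must come before the basalt flow.
That means the basalt flow cannot be before the clay lens.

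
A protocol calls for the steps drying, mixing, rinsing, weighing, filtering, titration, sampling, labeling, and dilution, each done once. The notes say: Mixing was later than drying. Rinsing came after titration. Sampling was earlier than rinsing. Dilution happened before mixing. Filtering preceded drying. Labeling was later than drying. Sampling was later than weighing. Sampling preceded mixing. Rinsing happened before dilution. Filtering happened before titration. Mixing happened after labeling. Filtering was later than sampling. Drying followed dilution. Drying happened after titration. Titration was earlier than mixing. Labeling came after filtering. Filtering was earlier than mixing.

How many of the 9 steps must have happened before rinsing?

Directly stated before rinsing: sampling and titration.
Filtering reaches rinsing via filtering → titration → rinsing.
Weighing reaches rinsing via weighing → sampling → rinsing.
No chain forces mixing (or any of the others) ahead of rinsing.
That's filtering, sampling, titration, and weighing — 4 in all.

4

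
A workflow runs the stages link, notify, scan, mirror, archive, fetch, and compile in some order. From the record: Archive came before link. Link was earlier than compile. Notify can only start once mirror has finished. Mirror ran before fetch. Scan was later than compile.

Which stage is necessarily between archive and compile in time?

link

Tracing the constraints gives archive → link → compile, so link sits after archive and before compile.
No other stage is forced both after archive and before compile.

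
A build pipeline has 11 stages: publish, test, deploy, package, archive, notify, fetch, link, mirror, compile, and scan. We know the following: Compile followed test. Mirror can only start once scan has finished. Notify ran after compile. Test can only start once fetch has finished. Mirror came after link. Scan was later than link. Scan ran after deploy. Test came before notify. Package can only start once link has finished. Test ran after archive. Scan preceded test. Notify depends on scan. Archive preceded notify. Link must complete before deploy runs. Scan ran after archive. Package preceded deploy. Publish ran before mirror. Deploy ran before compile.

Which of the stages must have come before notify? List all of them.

archive, compile, deploy, fetch, link, package, scan, test

Directly stated before notify: archive, compile, scan, and test.
Deploy reaches notify via deploy → scan → notify.
Fetch reaches notify via fetch → test → notify.
Link reaches notify via link → scan → notify.
Likewise package reaches notify by chaining the stated constraints.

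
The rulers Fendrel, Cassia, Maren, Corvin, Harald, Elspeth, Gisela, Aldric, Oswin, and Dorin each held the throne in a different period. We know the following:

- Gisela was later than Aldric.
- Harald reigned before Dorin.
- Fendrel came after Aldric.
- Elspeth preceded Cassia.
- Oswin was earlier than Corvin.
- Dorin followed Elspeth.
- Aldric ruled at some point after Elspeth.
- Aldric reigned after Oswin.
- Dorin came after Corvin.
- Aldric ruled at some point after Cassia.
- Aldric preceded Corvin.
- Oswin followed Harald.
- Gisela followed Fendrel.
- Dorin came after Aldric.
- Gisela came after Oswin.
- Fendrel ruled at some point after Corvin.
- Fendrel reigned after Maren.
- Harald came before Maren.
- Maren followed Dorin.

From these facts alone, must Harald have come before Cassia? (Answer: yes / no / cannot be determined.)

cannot be determined

No chain of stated constraints runs from Harald to Cassia, and none runs from Cassia to Harald either.
So the relative order of Harald and Cassia is not fixed by the given facts.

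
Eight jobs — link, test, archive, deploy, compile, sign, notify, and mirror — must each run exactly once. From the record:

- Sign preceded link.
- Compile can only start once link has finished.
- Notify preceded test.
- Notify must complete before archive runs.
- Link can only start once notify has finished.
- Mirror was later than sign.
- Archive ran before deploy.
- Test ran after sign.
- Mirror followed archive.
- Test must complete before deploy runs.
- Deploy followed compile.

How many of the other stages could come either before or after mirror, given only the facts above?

4

Forced before mirror: archive, notify, and sign.
That leaves compile, deploy, link, and test with no forced order relative to mirror — 4.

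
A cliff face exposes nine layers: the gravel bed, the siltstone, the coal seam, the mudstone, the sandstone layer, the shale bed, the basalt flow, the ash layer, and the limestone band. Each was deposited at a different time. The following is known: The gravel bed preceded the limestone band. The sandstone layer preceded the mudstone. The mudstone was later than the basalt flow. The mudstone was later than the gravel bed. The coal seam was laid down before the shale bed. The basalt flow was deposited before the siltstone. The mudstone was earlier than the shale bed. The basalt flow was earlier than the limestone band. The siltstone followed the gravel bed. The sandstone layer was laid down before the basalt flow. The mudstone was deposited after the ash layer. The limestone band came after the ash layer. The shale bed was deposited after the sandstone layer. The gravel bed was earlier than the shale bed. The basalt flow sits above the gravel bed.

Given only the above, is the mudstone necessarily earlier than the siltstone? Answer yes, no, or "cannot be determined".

No chain of stated constraints runs from the mudstone to the siltstone, and none runs from the siltstone to the mudstone either.
So the relative order of the mudstone and the siltstone is not fixed by the given facts.

cannot be determined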